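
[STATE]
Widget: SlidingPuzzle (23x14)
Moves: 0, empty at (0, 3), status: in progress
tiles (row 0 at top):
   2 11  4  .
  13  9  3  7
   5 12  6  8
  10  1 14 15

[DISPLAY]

┌────┬────┬────┬────┐  
│  2 │ 11 │  4 │    │  
├────┼────┼────┼────┤  
│ 13 │  9 │  3 │  7 │  
├────┼────┼────┼────┤  
│  5 │ 12 │  6 │  8 │  
├────┼────┼────┼────┤  
│ 10 │  1 │ 14 │ 15 │  
└────┴────┴────┴────┘  
Moves: 0               
                       
                       
                       
                       


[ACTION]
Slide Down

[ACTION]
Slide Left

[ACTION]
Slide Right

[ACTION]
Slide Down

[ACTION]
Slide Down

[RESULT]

┌────┬────┬────┬────┐  
│  2 │ 11 │    │  4 │  
├────┼────┼────┼────┤  
│ 13 │  9 │  3 │  7 │  
├────┼────┼────┼────┤  
│  5 │ 12 │  6 │  8 │  
├────┼────┼────┼────┤  
│ 10 │  1 │ 14 │ 15 │  
└────┴────┴────┴────┘  
Moves: 1               
                       
                       
                       
                       


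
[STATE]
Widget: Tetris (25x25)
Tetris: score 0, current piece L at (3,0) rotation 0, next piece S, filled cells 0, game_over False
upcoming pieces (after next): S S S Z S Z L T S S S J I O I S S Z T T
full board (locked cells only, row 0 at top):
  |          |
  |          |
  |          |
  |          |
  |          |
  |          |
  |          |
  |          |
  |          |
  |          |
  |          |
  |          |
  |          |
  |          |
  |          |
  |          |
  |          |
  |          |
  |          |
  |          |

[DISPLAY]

     ▒    │Next:         
   ▒▒▒    │ ░░           
          │░░            
          │              
          │              
          │              
          │Score:        
          │0             
          │              
          │              
          │              
          │              
          │              
          │              
          │              
          │              
          │              
          │              
          │              
          │              
          │              
          │              
          │              
          │              
          │              


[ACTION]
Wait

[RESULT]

          │Next:         
     ▒    │ ░░           
   ▒▒▒    │░░            
          │              
          │              
          │              
          │Score:        
          │0             
          │              
          │              
          │              
          │              
          │              
          │              
          │              
          │              
          │              
          │              
          │              
          │              
          │              
          │              
          │              
          │              
          │              


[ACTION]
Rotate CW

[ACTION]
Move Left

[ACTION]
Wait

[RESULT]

          │Next:         
          │ ░░           
  ▒       │░░            
  ▒       │              
  ▒▒      │              
          │              
          │Score:        
          │0             
          │              
          │              
          │              
          │              
          │              
          │              
          │              
          │              
          │              
          │              
          │              
          │              
          │              
          │              
          │              
          │              
          │              


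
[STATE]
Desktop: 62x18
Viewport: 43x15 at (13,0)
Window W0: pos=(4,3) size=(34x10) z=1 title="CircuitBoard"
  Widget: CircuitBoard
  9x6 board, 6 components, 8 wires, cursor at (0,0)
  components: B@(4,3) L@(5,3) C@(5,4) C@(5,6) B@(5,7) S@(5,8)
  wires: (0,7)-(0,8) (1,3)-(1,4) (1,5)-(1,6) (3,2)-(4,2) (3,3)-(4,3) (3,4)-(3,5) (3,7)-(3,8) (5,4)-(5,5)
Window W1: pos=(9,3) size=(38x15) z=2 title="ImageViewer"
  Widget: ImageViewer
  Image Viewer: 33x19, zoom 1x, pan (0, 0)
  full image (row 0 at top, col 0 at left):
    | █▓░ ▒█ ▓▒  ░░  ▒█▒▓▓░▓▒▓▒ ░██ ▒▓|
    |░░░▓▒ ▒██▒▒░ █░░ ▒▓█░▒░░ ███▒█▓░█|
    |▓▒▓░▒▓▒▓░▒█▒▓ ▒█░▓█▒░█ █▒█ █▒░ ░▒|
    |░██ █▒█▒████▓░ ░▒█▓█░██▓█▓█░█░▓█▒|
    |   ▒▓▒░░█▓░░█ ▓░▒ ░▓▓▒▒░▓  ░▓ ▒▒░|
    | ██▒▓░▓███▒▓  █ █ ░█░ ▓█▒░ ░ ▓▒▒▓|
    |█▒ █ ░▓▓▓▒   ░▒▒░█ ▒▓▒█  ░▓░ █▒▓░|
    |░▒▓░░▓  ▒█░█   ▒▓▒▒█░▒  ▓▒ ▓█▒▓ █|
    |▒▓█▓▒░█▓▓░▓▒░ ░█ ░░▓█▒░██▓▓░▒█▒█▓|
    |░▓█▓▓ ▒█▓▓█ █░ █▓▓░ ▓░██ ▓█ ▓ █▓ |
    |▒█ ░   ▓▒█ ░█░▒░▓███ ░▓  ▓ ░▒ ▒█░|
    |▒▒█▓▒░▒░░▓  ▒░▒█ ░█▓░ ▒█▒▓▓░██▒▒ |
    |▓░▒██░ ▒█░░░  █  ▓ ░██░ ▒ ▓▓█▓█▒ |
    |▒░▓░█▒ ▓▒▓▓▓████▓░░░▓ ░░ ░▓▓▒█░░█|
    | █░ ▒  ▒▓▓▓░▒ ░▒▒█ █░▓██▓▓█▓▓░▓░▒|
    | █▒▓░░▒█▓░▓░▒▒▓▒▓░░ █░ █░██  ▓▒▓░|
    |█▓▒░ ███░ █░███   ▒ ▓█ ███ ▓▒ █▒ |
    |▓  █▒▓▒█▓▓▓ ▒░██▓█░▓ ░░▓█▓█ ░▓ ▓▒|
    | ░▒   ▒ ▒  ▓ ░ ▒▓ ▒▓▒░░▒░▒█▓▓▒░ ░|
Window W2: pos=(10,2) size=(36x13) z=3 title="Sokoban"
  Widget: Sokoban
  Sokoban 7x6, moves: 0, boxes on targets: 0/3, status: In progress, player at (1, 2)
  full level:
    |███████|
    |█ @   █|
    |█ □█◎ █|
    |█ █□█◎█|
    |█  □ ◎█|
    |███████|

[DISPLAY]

                                           
                                           
━━━━━━━━━━━━━━━━━━━━━━━━━━━━━━━━┓          
okoban                          ┃┓         
────────────────────────────────┨┃         
█████                           ┃┨         
@   █                           ┃┃         
□█◎ █                           ┃┃         
█□█◎█                           ┃┃         
 □ ◎█                           ┃┃         
█████                           ┃┃         
ves: 0  0/3                     ┃┃         
                                ┃┃         
                                ┃┃         
━━━━━━━━━━━━━━━━━━━━━━━━━━━━━━━━┛┃         


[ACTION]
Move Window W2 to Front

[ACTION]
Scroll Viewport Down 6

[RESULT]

okoban                          ┃┓         
────────────────────────────────┨┃         
█████                           ┃┨         
@   █                           ┃┃         
□█◎ █                           ┃┃         
█□█◎█                           ┃┃         
 □ ◎█                           ┃┃         
█████                           ┃┃         
ves: 0  0/3                     ┃┃         
                                ┃┃         
                                ┃┃         
━━━━━━━━━━━━━━━━━━━━━━━━━━━━━━━━┛┃         
▓▓ ▒█▓▓█ █░ █▓▓░ ▓░██ ▓█ ▓ █▓    ┃         
░   ▓▒█ ░█░▒░▓███ ░▓  ▓ ░▒ ▒█░   ┃         
━━━━━━━━━━━━━━━━━━━━━━━━━━━━━━━━━┛         


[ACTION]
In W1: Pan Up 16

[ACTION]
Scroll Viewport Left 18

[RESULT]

    ┏━━━━┏┃ Sokoban                        
    ┃ Cir┃┠────────────────────────────────
    ┠────┠┃███████                         
    ┃   0┃┃█ @   █                         
    ┃0  [┃┃█ □█◎ █                         
    ┃    ┃┃█ █□█◎█                         
    ┃1   ┃┃█  □ ◎█                         
    ┃    ┃┃███████                         
    ┃2   ┃┃Moves: 0  0/3                   
    ┗━━━━┃┃                                
         ┃┃                                
         ┃┗━━━━━━━━━━━━━━━━━━━━━━━━━━━━━━━━
         ┃░▓█▓▓ ▒█▓▓█ █░ █▓▓░ ▓░██ ▓█ ▓ █▓ 
         ┃▒█ ░   ▓▒█ ░█░▒░▓███ ░▓  ▓ ░▒ ▒█░
         ┗━━━━━━━━━━━━━━━━━━━━━━━━━━━━━━━━━


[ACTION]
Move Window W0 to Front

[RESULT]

    ┏━━━━━━━━━━━━━━━━━━━━━━━━━━━━━━━━┓     
    ┃ CircuitBoard                   ┃─────
    ┠────────────────────────────────┨     
    ┃   0 1 2 3 4 5 6 7 8            ┃     
    ┃0  [.]                          ┃     
    ┃                                ┃     
    ┃1               · ─ ·   · ─ ·   ┃     
    ┃                                ┃     
    ┃2                               ┃     
    ┗━━━━━━━━━━━━━━━━━━━━━━━━━━━━━━━━┛     
         ┃┃                                
         ┃┗━━━━━━━━━━━━━━━━━━━━━━━━━━━━━━━━
         ┃░▓█▓▓ ▒█▓▓█ █░ █▓▓░ ▓░██ ▓█ ▓ █▓ 
         ┃▒█ ░   ▓▒█ ░█░▒░▓███ ░▓  ▓ ░▒ ▒█░
         ┗━━━━━━━━━━━━━━━━━━━━━━━━━━━━━━━━━


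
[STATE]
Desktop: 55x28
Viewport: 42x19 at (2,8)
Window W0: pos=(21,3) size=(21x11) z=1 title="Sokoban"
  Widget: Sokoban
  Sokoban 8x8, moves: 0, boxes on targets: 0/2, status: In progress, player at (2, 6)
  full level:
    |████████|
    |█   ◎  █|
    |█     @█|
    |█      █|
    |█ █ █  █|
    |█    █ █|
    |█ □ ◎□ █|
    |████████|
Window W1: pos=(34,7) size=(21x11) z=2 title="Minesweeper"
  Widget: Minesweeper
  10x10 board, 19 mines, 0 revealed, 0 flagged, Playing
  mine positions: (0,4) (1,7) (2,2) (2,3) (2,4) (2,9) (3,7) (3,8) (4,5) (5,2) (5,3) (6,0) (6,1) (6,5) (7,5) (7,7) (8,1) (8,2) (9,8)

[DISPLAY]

                   ┃█     @█    ┃ Mineswee
                   ┃█      █    ┠─────────
                   ┃█ █ █  █    ┃■■■■■■■■■
                   ┃█    █ █    ┃■■■■■■■■■
                   ┃█ □ ◎□ █    ┃■■■■■■■■■
                   ┗━━━━━━━━━━━━┃■■■■■■■■■
                                ┃■■■■■■■■■
                                ┃■■■■■■■■■
                                ┃■■■■■■■■■
                                ┗━━━━━━━━━
                                          
                                          
                                          
                                          
                                          
                                          
                                          
                                          
                                          


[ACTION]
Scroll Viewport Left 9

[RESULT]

                     ┃█     @█    ┃ Minesw
                     ┃█      █    ┠───────
                     ┃█ █ █  █    ┃■■■■■■■
                     ┃█    █ █    ┃■■■■■■■
                     ┃█ □ ◎□ █    ┃■■■■■■■
                     ┗━━━━━━━━━━━━┃■■■■■■■
                                  ┃■■■■■■■
                                  ┃■■■■■■■
                                  ┃■■■■■■■
                                  ┗━━━━━━━
                                          
                                          
                                          
                                          
                                          
                                          
                                          
                                          
                                          


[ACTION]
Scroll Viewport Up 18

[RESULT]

                                          
                                          
                                          
                     ┏━━━━━━━━━━━━━━━━━━━┓
                     ┃ Sokoban           ┃
                     ┠───────────────────┨
                     ┃████████           ┃
                     ┃█   ◎  █    ┏━━━━━━━
                     ┃█     @█    ┃ Minesw
                     ┃█      █    ┠───────
                     ┃█ █ █  █    ┃■■■■■■■
                     ┃█    █ █    ┃■■■■■■■
                     ┃█ □ ◎□ █    ┃■■■■■■■
                     ┗━━━━━━━━━━━━┃■■■■■■■
                                  ┃■■■■■■■
                                  ┃■■■■■■■
                                  ┃■■■■■■■
                                  ┗━━━━━━━
                                          


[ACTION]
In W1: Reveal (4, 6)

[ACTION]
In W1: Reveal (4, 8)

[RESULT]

                                          
                                          
                                          
                     ┏━━━━━━━━━━━━━━━━━━━┓
                     ┃ Sokoban           ┃
                     ┠───────────────────┨
                     ┃████████           ┃
                     ┃█   ◎  █    ┏━━━━━━━
                     ┃█     @█    ┃ Minesw
                     ┃█      █    ┠───────
                     ┃█ █ █  █    ┃■■■■■■■
                     ┃█    █ █    ┃■■■■■■■
                     ┃█ □ ◎□ █    ┃■■■■■■■
                     ┗━━━━━━━━━━━━┃■■■■■■■
                                  ┃■■■■■■2
                                  ┃■■■■■■■
                                  ┃■■■■■■■
                                  ┗━━━━━━━
                                          


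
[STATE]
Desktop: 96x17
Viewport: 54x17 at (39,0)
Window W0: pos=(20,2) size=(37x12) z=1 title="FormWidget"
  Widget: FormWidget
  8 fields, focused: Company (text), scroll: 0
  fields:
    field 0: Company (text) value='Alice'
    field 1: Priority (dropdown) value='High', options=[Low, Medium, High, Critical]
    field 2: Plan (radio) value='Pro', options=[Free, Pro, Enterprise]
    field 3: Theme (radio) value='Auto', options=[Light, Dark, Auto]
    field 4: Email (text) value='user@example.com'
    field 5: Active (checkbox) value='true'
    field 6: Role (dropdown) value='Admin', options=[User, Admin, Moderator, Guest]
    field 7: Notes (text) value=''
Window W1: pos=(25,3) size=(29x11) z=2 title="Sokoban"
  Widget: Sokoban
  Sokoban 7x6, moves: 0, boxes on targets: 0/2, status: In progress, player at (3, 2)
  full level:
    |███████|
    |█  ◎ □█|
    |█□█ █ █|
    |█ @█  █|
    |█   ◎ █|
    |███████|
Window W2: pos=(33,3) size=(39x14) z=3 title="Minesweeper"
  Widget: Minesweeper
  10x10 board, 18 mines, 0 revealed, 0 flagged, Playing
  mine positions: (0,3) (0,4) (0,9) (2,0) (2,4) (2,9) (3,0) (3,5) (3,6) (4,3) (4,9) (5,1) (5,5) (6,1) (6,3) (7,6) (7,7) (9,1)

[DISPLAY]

                                                      
                                                      
━━━━━━━━━━━━━━━━━┓                                    
━━━━━━━━━━━━━━━━━━━━━━━━━━━━━━━━┓                     
sweeper                         ┃                     
────────────────────────────────┨                     
■■■■■                           ┃                     
■■■■■                           ┃                     
■■■■■                           ┃                     
■■■■■                           ┃                     
■■■■■                           ┃                     
■■■■■                           ┃                     
■■■■■                           ┃                     
■■■■■                           ┃                     
■■■■■                           ┃                     
■■■■■                           ┃                     
━━━━━━━━━━━━━━━━━━━━━━━━━━━━━━━━┛                     


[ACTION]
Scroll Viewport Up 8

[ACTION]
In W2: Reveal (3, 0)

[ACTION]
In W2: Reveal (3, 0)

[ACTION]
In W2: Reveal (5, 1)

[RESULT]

                                                      
                                                      
━━━━━━━━━━━━━━━━━┓                                    
━━━━━━━━━━━━━━━━━━━━━━━━━━━━━━━━┓                     
sweeper                         ┃                     
────────────────────────────────┨                     
■■■■✹                           ┃                     
■■■■■                           ┃                     
■■■■✹                           ┃                     
✹✹■■■                           ┃                     
■■■■✹                           ┃                     
✹■■■■                           ┃                     
■■■■■                           ┃                     
■✹✹■■                           ┃                     
■■■■■                           ┃                     
■■■■■                           ┃                     
━━━━━━━━━━━━━━━━━━━━━━━━━━━━━━━━┛                     


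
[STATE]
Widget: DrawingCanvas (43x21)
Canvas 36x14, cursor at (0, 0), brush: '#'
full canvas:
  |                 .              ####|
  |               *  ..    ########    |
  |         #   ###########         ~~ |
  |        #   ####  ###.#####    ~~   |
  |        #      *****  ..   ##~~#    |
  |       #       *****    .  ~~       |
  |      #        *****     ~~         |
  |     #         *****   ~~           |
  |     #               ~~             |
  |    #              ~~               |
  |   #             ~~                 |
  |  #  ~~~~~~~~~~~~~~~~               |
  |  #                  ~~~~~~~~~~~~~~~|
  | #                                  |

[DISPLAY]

+                .              ####       
               *  ..    ########           
         #   ###########         ~~        
        #   ####  ###.#####    ~~          
        #      *****  ..   ##~~#           
       #       *****    .  ~~              
      #        *****     ~~                
     #         *****   ~~                  
     #               ~~                    
    #              ~~                      
   #             ~~                        
  #  ~~~~~~~~~~~~~~~~                      
  #                  ~~~~~~~~~~~~~~~       
 #                                         
                                           
                                           
                                           
                                           
                                           
                                           
                                           


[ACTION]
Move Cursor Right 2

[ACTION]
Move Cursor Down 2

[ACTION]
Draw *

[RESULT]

                 .              ####       
               *  ..    ########           
  *      #   ###########         ~~        
        #   ####  ###.#####    ~~          
        #      *****  ..   ##~~#           
       #       *****    .  ~~              
      #        *****     ~~                
     #         *****   ~~                  
     #               ~~                    
    #              ~~                      
   #             ~~                        
  #  ~~~~~~~~~~~~~~~~                      
  #                  ~~~~~~~~~~~~~~~       
 #                                         
                                           
                                           
                                           
                                           
                                           
                                           
                                           


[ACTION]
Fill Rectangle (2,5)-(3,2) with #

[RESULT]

                 .              ####       
               *  ..    ########           
  ####   #   ###########         ~~        
  ####  #   ####  ###.#####    ~~          
        #      *****  ..   ##~~#           
       #       *****    .  ~~              
      #        *****     ~~                
     #         *****   ~~                  
     #               ~~                    
    #              ~~                      
   #             ~~                        
  #  ~~~~~~~~~~~~~~~~                      
  #                  ~~~~~~~~~~~~~~~       
 #                                         
                                           
                                           
                                           
                                           
                                           
                                           
                                           


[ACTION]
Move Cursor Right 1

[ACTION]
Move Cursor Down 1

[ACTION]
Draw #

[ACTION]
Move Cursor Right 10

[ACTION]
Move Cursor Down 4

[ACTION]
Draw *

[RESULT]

                 .              ####       
               *  ..    ########           
  ####   #   ###########         ~~        
  ####  #   ####  ###.#####    ~~          
        #      *****  ..   ##~~#           
       #       *****    .  ~~              
      #        *****     ~~                
     #       * *****   ~~                  
     #               ~~                    
    #              ~~                      
   #             ~~                        
  #  ~~~~~~~~~~~~~~~~                      
  #                  ~~~~~~~~~~~~~~~       
 #                                         
                                           
                                           
                                           
                                           
                                           
                                           
                                           


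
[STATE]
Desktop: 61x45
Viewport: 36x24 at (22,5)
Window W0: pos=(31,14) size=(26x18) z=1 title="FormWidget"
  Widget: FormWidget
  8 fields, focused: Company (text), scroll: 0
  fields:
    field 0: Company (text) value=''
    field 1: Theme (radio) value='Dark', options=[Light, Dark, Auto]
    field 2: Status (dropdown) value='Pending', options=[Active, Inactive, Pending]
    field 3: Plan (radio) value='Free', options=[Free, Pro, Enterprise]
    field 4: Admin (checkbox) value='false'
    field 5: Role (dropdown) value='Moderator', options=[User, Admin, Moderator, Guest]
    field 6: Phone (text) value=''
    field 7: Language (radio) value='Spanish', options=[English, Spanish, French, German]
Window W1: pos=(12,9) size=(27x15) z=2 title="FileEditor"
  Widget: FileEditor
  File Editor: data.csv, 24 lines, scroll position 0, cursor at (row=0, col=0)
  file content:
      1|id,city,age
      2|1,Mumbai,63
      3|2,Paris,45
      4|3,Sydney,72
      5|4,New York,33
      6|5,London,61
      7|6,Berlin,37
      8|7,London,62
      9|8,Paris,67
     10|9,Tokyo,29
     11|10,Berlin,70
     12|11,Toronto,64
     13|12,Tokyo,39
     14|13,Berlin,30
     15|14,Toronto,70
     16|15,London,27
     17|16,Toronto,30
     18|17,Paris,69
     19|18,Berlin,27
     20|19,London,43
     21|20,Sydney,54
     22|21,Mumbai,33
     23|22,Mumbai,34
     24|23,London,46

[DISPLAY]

                                    
                                    
                                    
                                    
━━━━━━━━━━━━━━━━┓                   
or              ┃                   
────────────────┨                   
ge             ▲┃                   
63             █┃                   
5              ░┃━━━━━━━━━━━━━━━━━┓ 
72             ░┃dget             ┃ 
k,33           ░┃─────────────────┨ 
61             ░┃ny:    [        ]┃ 
37             ░┃:      ( ) Light ┃ 
62             ░┃s:     [Pending▼]┃ 
7              ░┃       (●) Free  ┃ 
9              ░┃:      [ ]       ┃ 
,70            ▼┃       [Moderat▼]┃ 
━━━━━━━━━━━━━━━━┛:      [        ]┃ 
         ┃  Language:   ( ) Englis┃ 
         ┃                        ┃ 
         ┃                        ┃ 
         ┃                        ┃ 
         ┃                        ┃ 


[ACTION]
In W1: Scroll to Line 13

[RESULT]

                                    
                                    
                                    
                                    
━━━━━━━━━━━━━━━━┓                   
or              ┃                   
────────────────┨                   
39             ▲┃                   
,30            ░┃                   
o,70           ░┃━━━━━━━━━━━━━━━━━┓ 
,27            ░┃dget             ┃ 
o,30           ░┃─────────────────┨ 
69             ░┃ny:    [        ]┃ 
,27            ░┃:      ( ) Light ┃ 
,43            ░┃s:     [Pending▼]┃ 
,54            ░┃       (●) Free  ┃ 
,33            █┃:      [ ]       ┃ 
,34            ▼┃       [Moderat▼]┃ 
━━━━━━━━━━━━━━━━┛:      [        ]┃ 
         ┃  Language:   ( ) Englis┃ 
         ┃                        ┃ 
         ┃                        ┃ 
         ┃                        ┃ 
         ┃                        ┃ 


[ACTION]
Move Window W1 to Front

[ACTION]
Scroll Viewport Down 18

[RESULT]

,33            █┃:      [ ]       ┃ 
,34            ▼┃       [Moderat▼]┃ 
━━━━━━━━━━━━━━━━┛:      [        ]┃ 
         ┃  Language:   ( ) Englis┃ 
         ┃                        ┃ 
         ┃                        ┃ 
         ┃                        ┃ 
         ┃                        ┃ 
         ┃                        ┃ 
         ┃                        ┃ 
         ┗━━━━━━━━━━━━━━━━━━━━━━━━┛ 
                                    
                                    
                                    
                                    
                                    
                                    
                                    
                                    
                                    
                                    
                                    
                                    
                                    


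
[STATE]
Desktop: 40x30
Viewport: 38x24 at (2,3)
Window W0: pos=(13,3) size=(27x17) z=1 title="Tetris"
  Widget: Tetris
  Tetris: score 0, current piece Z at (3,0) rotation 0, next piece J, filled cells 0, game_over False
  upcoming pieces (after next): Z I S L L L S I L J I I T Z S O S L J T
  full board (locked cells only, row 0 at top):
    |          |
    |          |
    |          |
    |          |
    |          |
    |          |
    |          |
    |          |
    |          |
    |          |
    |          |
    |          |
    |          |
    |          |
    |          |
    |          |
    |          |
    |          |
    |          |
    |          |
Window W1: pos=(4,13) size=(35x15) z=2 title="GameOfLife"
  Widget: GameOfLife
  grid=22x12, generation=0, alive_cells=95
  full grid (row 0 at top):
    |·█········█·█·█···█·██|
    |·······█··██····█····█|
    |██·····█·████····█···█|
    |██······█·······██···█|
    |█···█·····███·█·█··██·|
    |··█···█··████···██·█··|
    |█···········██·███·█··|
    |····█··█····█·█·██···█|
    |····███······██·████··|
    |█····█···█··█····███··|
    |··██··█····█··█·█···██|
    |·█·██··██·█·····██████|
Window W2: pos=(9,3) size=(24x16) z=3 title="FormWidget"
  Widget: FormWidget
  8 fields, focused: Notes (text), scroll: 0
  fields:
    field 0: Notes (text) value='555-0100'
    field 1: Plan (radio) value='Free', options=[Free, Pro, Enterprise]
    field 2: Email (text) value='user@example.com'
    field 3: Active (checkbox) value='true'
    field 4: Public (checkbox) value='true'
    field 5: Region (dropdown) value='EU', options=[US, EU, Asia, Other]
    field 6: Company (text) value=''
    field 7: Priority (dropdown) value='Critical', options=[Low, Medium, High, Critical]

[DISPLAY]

       ┏━━━━━━━━━━━━━━━━━━━━━━┓━━━━━━┓
       ┃ FormWidget           ┃      ┃
       ┠──────────────────────┨──────┨
       ┃> Notes:      [555-01]┃      ┃
       ┃  Plan:       (●) Free┃      ┃
       ┃  Email:      [user@e]┃      ┃
       ┃  Active:     [x]     ┃      ┃
       ┃  Public:     [x]     ┃      ┃
       ┃  Region:     [EU   ▼]┃      ┃
       ┃  Company:    [      ]┃      ┃
  ┏━━━━┃  Priority:   [Criti▼]┃━━━━━┓┃
  ┃ Gam┃                      ┃     ┃┃
  ┠────┃                      ┃─────┨┃
  ┃Gen:┃                      ┃     ┃┃
  ┃····┃                      ┃     ┃┃
  ┃██··┗━━━━━━━━━━━━━━━━━━━━━━┛     ┃┃
  ┃██······█·······██···█           ┃┛
  ┃█···█·····███·█·█··██·           ┃ 
  ┃··█···█··████···██·█··           ┃ 
  ┃█···········██·███·█··           ┃ 
  ┃····█··█····█·█·██···█           ┃ 
  ┃····███······██·████··           ┃ 
  ┃█····█···█··█····███··           ┃ 
  ┃··██··█····█··█·█···██           ┃ 


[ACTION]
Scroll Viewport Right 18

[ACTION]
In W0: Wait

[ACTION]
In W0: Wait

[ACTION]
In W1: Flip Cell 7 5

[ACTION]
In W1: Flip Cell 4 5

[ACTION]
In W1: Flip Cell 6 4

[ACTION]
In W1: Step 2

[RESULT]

       ┏━━━━━━━━━━━━━━━━━━━━━━┓━━━━━━┓
       ┃ FormWidget           ┃      ┃
       ┠──────────────────────┨──────┨
       ┃> Notes:      [555-01]┃      ┃
       ┃  Plan:       (●) Free┃      ┃
       ┃  Email:      [user@e]┃      ┃
       ┃  Active:     [x]     ┃      ┃
       ┃  Public:     [x]     ┃      ┃
       ┃  Region:     [EU   ▼]┃      ┃
       ┃  Company:    [      ]┃      ┃
  ┏━━━━┃  Priority:   [Criti▼]┃━━━━━┓┃
  ┃ Gam┃                      ┃     ┃┃
  ┠────┃                      ┃─────┨┃
  ┃Gen:┃                      ┃     ┃┃
  ┃██··┃                      ┃     ┃┃
  ┃██··┗━━━━━━━━━━━━━━━━━━━━━━┛     ┃┃
  ┃██······█····██·███··█           ┃┛
  ┃····█·······██·███·██·           ┃ 
  ┃··██··········█····█··           ┃ 
  ┃·····█·······█······█·           ┃ 
  ┃···██······█·········█           ┃ 
  ┃···········██······██·           ┃ 
  ┃···██·█████·█·█·····█·           ┃ 
  ┃·····███████··█···█·█·           ┃ 


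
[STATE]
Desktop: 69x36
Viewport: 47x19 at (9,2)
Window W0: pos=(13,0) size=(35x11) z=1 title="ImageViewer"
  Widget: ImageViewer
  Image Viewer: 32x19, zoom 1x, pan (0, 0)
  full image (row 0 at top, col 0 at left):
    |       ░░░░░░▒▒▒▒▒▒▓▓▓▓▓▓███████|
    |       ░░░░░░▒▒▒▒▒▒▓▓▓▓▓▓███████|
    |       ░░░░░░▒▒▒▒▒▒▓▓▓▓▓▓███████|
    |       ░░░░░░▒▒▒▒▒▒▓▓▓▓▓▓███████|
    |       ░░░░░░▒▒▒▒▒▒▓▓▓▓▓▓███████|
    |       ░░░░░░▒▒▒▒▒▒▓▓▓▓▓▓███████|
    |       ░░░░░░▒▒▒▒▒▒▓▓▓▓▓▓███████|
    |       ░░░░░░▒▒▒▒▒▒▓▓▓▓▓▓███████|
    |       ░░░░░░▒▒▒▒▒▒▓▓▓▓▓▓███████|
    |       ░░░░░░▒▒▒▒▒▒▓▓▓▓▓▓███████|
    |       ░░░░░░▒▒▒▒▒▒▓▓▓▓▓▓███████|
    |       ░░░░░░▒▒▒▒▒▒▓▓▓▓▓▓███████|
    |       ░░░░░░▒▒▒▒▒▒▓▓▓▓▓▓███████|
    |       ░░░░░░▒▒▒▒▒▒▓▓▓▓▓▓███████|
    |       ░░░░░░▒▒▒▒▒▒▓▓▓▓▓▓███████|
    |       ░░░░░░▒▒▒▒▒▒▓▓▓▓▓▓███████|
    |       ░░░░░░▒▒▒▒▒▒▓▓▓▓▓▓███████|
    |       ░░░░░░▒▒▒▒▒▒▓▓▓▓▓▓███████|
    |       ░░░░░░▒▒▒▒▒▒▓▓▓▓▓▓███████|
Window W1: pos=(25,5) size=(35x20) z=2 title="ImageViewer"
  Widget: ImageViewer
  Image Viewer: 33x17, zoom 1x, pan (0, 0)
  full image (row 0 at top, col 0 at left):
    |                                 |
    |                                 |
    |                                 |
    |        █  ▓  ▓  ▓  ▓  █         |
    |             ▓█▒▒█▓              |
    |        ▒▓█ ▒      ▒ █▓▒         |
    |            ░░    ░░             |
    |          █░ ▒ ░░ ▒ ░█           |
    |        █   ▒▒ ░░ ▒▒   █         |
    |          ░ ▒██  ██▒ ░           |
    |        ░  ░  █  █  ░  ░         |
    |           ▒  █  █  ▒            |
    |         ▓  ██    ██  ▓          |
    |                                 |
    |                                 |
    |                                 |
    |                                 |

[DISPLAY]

    ┠─────────────────────────────────┨        
    ┃       ░░░░░░▒▒▒▒▒▒▓▓▓▓▓▓███████ ┃        
    ┃       ░░░░░░▒▒▒▒▒▒▓▓▓▓▓▓███████ ┃        
    ┃       ░░░░┏━━━━━━━━━━━━━━━━━━━━━━━━━━━━━━
    ┃       ░░░░┃ ImageViewer                  
    ┃       ░░░░┠──────────────────────────────
    ┃       ░░░░┃                              
    ┃       ░░░░┃                              
    ┗━━━━━━━━━━━┃                              
                ┃        █  ▓  ▓  ▓  ▓  █      
                ┃             ▓█▒▒█▓           
                ┃        ▒▓█ ▒      ▒ █▓▒      
                ┃            ░░    ░░          
                ┃          █░ ▒ ░░ ▒ ░█        
                ┃        █   ▒▒ ░░ ▒▒   █      
                ┃          ░ ▒██  ██▒ ░        
                ┃        ░  ░  █  █  ░  ░      
                ┃           ▒  █  █  ▒         
                ┃         ▓  ██    ██  ▓       


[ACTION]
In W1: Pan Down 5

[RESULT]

    ┠─────────────────────────────────┨        
    ┃       ░░░░░░▒▒▒▒▒▒▓▓▓▓▓▓███████ ┃        
    ┃       ░░░░░░▒▒▒▒▒▒▓▓▓▓▓▓███████ ┃        
    ┃       ░░░░┏━━━━━━━━━━━━━━━━━━━━━━━━━━━━━━
    ┃       ░░░░┃ ImageViewer                  
    ┃       ░░░░┠──────────────────────────────
    ┃       ░░░░┃        ▒▓█ ▒      ▒ █▓▒      
    ┃       ░░░░┃            ░░    ░░          
    ┗━━━━━━━━━━━┃          █░ ▒ ░░ ▒ ░█        
                ┃        █   ▒▒ ░░ ▒▒   █      
                ┃          ░ ▒██  ██▒ ░        
                ┃        ░  ░  █  █  ░  ░      
                ┃           ▒  █  █  ▒         
                ┃         ▓  ██    ██  ▓       
                ┃                              
                ┃                              
                ┃                              
                ┃                              
                ┃                              


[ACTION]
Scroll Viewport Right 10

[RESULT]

────────────────────────────┨                  
  ░░░░░░▒▒▒▒▒▒▓▓▓▓▓▓███████ ┃                  
  ░░░░░░▒▒▒▒▒▒▓▓▓▓▓▓███████ ┃                  
  ░░░░┏━━━━━━━━━━━━━━━━━━━━━━━━━━━━━━━━━┓      
  ░░░░┃ ImageViewer                     ┃      
  ░░░░┠─────────────────────────────────┨      
  ░░░░┃        ▒▓█ ▒      ▒ █▓▒         ┃      
  ░░░░┃            ░░    ░░             ┃      
━━━━━━┃          █░ ▒ ░░ ▒ ░█           ┃      
      ┃        █   ▒▒ ░░ ▒▒   █         ┃      
      ┃          ░ ▒██  ██▒ ░           ┃      
      ┃        ░  ░  █  █  ░  ░         ┃      
      ┃           ▒  █  █  ▒            ┃      
      ┃         ▓  ██    ██  ▓          ┃      
      ┃                                 ┃      
      ┃                                 ┃      
      ┃                                 ┃      
      ┃                                 ┃      
      ┃                                 ┃      


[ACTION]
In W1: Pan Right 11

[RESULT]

────────────────────────────┨                  
  ░░░░░░▒▒▒▒▒▒▓▓▓▓▓▓███████ ┃                  
  ░░░░░░▒▒▒▒▒▒▓▓▓▓▓▓███████ ┃                  
  ░░░░┏━━━━━━━━━━━━━━━━━━━━━━━━━━━━━━━━━┓      
  ░░░░┃ ImageViewer                     ┃      
  ░░░░┠─────────────────────────────────┨      
  ░░░░┃ ▒      ▒ █▓▒                    ┃      
  ░░░░┃ ░░    ░░                        ┃      
━━━━━━┃░ ▒ ░░ ▒ ░█                      ┃      
      ┃ ▒▒ ░░ ▒▒   █                    ┃      
      ┃ ▒██  ██▒ ░                      ┃      
      ┃░  █  █  ░  ░                    ┃      
      ┃▒  █  █  ▒                       ┃      
      ┃ ██    ██  ▓                     ┃      
      ┃                                 ┃      
      ┃                                 ┃      
      ┃                                 ┃      
      ┃                                 ┃      
      ┃                                 ┃      


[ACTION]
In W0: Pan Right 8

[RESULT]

────────────────────────────┨                  
▒▒▒▒▒▒▓▓▓▓▓▓███████         ┃                  
▒▒▒▒▒▒▓▓▓▓▓▓███████         ┃                  
▒▒▒▒▒▒┏━━━━━━━━━━━━━━━━━━━━━━━━━━━━━━━━━┓      
▒▒▒▒▒▒┃ ImageViewer                     ┃      
▒▒▒▒▒▒┠─────────────────────────────────┨      
▒▒▒▒▒▒┃ ▒      ▒ █▓▒                    ┃      
▒▒▒▒▒▒┃ ░░    ░░                        ┃      
━━━━━━┃░ ▒ ░░ ▒ ░█                      ┃      
      ┃ ▒▒ ░░ ▒▒   █                    ┃      
      ┃ ▒██  ██▒ ░                      ┃      
      ┃░  █  █  ░  ░                    ┃      
      ┃▒  █  █  ▒                       ┃      
      ┃ ██    ██  ▓                     ┃      
      ┃                                 ┃      
      ┃                                 ┃      
      ┃                                 ┃      
      ┃                                 ┃      
      ┃                                 ┃      


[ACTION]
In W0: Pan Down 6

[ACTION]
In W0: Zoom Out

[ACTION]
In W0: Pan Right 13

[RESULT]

────────────────────────────┨                  
██████                      ┃                  
██████                      ┃                  
██████┏━━━━━━━━━━━━━━━━━━━━━━━━━━━━━━━━━┓      
██████┃ ImageViewer                     ┃      
██████┠─────────────────────────────────┨      
██████┃ ▒      ▒ █▓▒                    ┃      
██████┃ ░░    ░░                        ┃      
━━━━━━┃░ ▒ ░░ ▒ ░█                      ┃      
      ┃ ▒▒ ░░ ▒▒   █                    ┃      
      ┃ ▒██  ██▒ ░                      ┃      
      ┃░  █  █  ░  ░                    ┃      
      ┃▒  █  █  ▒                       ┃      
      ┃ ██    ██  ▓                     ┃      
      ┃                                 ┃      
      ┃                                 ┃      
      ┃                                 ┃      
      ┃                                 ┃      
      ┃                                 ┃      
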